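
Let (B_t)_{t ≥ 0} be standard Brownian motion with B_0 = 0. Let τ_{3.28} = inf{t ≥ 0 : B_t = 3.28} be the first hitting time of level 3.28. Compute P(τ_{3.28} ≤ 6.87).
P(τ_{3.28} ≤ 6.87) = 2(1 − Φ(3.28/√6.87)) = 2(1 − Φ(1.2514)) ≈ 0.2108

By the reflection principle for standard BM, P(τ_b ≤ t) = 2 · P(B_t ≥ b). Since B_t ~ N(0, t), P(B_t ≥ 3.28) = 1 − Φ(3.28/√t) = 1 − Φ(3.28/√6.87) = 1 − Φ(1.2514) ≈ 0.10539. Doubling: P(τ_{3.28} ≤ 6.87) ≈ 2 · 0.10539 = 0.21078 ≈ 0.2108.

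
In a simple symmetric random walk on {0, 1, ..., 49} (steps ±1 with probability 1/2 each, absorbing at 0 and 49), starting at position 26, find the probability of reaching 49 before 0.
P(hit 49 before 0) = 26/49

Let u_k = P(hit 49 before 0 | start at k). Then u_0 = 0, u_49 = 1, and u_k = u_{k-1}/2 + u_{k+1}/2 for 1 ≤ k ≤ 48. This harmonic recurrence is solved by u_k = k/49, giving u_26 = 26/49.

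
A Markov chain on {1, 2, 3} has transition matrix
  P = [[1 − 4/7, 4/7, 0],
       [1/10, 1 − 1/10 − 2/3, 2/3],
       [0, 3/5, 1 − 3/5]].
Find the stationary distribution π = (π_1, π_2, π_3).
π = (63/823, 360/823, 400/823)

This is a birth-death chain on three states, which satisfies detailed balance: π_1 · P_{12} = π_2 · P_{21} and π_2 · P_{23} = π_3 · P_{32}.
From π_1 · 4/7 = π_2 · 1/10: π_2/π_1 = (4/7)/(1/10) = 40/7.
From π_2 · 2/3 = π_3 · 3/5: π_3/π_2 = (2/3)/(3/5) = 10/9.
Take π_1 proportional to 1; then unnormalized π = (1, 40/7, 400/63). Normalize by dividing by the sum 823/63:
  π = (63/823, 360/823, 400/823).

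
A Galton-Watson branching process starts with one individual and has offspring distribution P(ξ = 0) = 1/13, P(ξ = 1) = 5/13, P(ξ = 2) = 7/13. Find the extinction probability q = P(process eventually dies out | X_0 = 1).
q = 1/7

The pgf is f(s) = 1/13 + 5/13·s + 7/13·s². The extinction probability q is the smallest fixed point of f in [0, 1]. Setting s = f(s):
  7/13·s² + (5/13 − 1)·s + 1/13 = 0
  7/13·s² − (1/13 + 7/13)·s + 1/13 = 0
which factors as (s − 1)·(7/13·s − 1/13) = 0, giving roots s = 1 and s = (1/13)/(7/13) = 1/7.
Mean offspring μ = 5/13 + 2·7/13 = 19/13 > 1 (supercritical), so q < 1. The extinction probability is the smaller root: q = (1/13)/(7/13) = 1/7.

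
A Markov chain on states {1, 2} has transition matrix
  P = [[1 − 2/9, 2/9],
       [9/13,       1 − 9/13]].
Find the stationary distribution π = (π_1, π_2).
π_1 = 81/107, π_2 = 26/107

Solve πP = π with π_1 + π_2 = 1. From πP = π: π_1 · (1 − 2/9) + π_2 · 9/13 = π_1 ⇒ π_2 · 9/13 = π_1 · 2/9 ⇒ π_2/π_1 = (2/9)/(9/13) = 26/81. Together with π_1 + π_2 = 1:
  π_1 = (9/13)/(2/9 + 9/13) = (9/13)/(107/117) = 81/107,
  π_2 = (2/9)/(2/9 + 9/13) = (2/9)/(107/117) = 26/107.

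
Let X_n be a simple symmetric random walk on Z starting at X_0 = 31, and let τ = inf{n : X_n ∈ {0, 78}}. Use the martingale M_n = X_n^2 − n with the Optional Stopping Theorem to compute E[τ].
E[τ] = 1457

M_n = X_n^2 − n is a martingale (since E[X_{n+1}^2 | F_n] = X_n^2 + 1). By OST (τ has finite mean in a bounded region), E[M_τ] = E[M_0] = X_0^2 − 0 = 31^2 = 961. Also E[M_τ] = E[X_τ^2] − E[τ]. The walk exits at 0 or 78, with P(hit 78 first) = 31/78, so E[X_τ^2] = 78^2 · 31/78 + 0 = 2418. Thus E[τ] = E[X_τ^2] − E[M_τ] = 2418 − 961 = 1457 = 31(78 − 31) = 1457.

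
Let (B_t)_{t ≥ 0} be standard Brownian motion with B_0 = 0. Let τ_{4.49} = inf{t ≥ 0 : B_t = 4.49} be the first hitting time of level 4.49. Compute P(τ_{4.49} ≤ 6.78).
P(τ_{4.49} ≤ 6.78) = 2(1 − Φ(4.49/√6.78)) = 2(1 − Φ(1.7244)) ≈ 0.0846

By the reflection principle for standard BM, P(τ_b ≤ t) = 2 · P(B_t ≥ b). Since B_t ~ N(0, t), P(B_t ≥ 4.49) = 1 − Φ(4.49/√t) = 1 − Φ(4.49/√6.78) = 1 − Φ(1.7244) ≈ 0.04232. Doubling: P(τ_{4.49} ≤ 6.78) ≈ 2 · 0.04232 = 0.08464 ≈ 0.0846.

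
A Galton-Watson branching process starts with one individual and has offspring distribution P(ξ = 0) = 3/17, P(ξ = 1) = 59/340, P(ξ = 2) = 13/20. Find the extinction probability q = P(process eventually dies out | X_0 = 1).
q = 60/221

The pgf is f(s) = 3/17 + 59/340·s + 13/20·s². The extinction probability q is the smallest fixed point of f in [0, 1]. Setting s = f(s):
  13/20·s² + (59/340 − 1)·s + 3/17 = 0
  13/20·s² − (3/17 + 13/20)·s + 3/17 = 0
which factors as (s − 1)·(13/20·s − 3/17) = 0, giving roots s = 1 and s = (3/17)/(13/20) = 60/221.
Mean offspring μ = 59/340 + 2·13/20 = 501/340 > 1 (supercritical), so q < 1. The extinction probability is the smaller root: q = (3/17)/(13/20) = 60/221.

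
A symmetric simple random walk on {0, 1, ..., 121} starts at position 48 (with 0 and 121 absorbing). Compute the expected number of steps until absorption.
E[τ | X_0 = 48] = 3504

Let v_k = E[τ | X_0 = k]. Boundary: v_0 = v_121 = 0. Recurrence: v_k = 1 + (v_{k-1} + v_{k+1})/2 for 1 ≤ k ≤ 120. The particular solution to v_k − (v_{k-1} + v_{k+1})/2 = 1 is v_k = −k^2. Adding homogeneous solution A + B k and matching boundaries gives v_k = k (121 − k). Substituting k = 48: v_48 = 48 · 73 = 3504.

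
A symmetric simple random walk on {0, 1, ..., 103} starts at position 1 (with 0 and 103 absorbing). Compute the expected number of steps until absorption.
E[τ | X_0 = 1] = 102

Let v_k = E[τ | X_0 = k]. Boundary: v_0 = v_103 = 0. Recurrence: v_k = 1 + (v_{k-1} + v_{k+1})/2 for 1 ≤ k ≤ 102. The particular solution to v_k − (v_{k-1} + v_{k+1})/2 = 1 is v_k = −k^2. Adding homogeneous solution A + B k and matching boundaries gives v_k = k (103 − k). Substituting k = 1: v_1 = 1 · 102 = 102.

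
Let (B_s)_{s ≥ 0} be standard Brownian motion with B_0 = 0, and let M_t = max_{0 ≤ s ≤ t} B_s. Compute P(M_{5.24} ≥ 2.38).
P(M_{5.24} ≥ 2.38) = 2·P(B_{5.24} ≥ 2.38) = 2(1 − Φ(2.38/√5.24)) ≈ 0.2985

By the reflection principle for Brownian motion, P(M_t ≥ a) = 2 · P(B_t ≥ a) for a ≥ 0. Since B_t ~ N(0, t), P(B_t ≥ 2.38) = 1 − Φ(2.38/√t) = 1 − Φ(2.38/√5.24) = 1 − Φ(1.0397). So
  P(M_{5.24} ≥ 2.38) = 2(1 − Φ(1.0397)) ≈ 0.2985.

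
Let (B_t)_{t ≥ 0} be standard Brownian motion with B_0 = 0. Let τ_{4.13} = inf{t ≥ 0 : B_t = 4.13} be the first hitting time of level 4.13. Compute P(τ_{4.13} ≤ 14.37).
P(τ_{4.13} ≤ 14.37) = 2(1 − Φ(4.13/√14.37)) = 2(1 − Φ(1.0895)) ≈ 0.2759

By the reflection principle for standard BM, P(τ_b ≤ t) = 2 · P(B_t ≥ b). Since B_t ~ N(0, t), P(B_t ≥ 4.13) = 1 − Φ(4.13/√t) = 1 − Φ(4.13/√14.37) = 1 − Φ(1.0895) ≈ 0.13797. Doubling: P(τ_{4.13} ≤ 14.37) ≈ 2 · 0.13797 = 0.27594 ≈ 0.2759.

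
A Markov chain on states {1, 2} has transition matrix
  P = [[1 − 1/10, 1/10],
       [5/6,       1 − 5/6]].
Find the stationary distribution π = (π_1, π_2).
π_1 = 25/28, π_2 = 3/28

Solve πP = π with π_1 + π_2 = 1. From πP = π: π_1 · (1 − 1/10) + π_2 · 5/6 = π_1 ⇒ π_2 · 5/6 = π_1 · 1/10 ⇒ π_2/π_1 = (1/10)/(5/6) = 3/25. Together with π_1 + π_2 = 1:
  π_1 = (5/6)/(1/10 + 5/6) = (5/6)/(14/15) = 25/28,
  π_2 = (1/10)/(1/10 + 5/6) = (1/10)/(14/15) = 3/28.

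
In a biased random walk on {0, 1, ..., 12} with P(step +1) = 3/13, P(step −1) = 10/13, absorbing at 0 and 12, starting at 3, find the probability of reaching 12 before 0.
P(hit 12 before 0) = (1 − (10/3)^3) / (1 − (10/3)^12) = 19683/1027748683

Let u_k denote P(reach 12 before 0 | start at k). Boundary: u_0 = 0, u_12 = 1. Recurrence: u_k = 3/13·u_{k+1} + 10/13·u_{k-1} for 1 ≤ k ≤ 11. Try u_k = A + B·r^k with r = q/p = (10/13)/(3/13) = 10/3. Substitution satisfies the recurrence; boundary conditions give:
  u_k = (1 − r^k) / (1 − r^N) = (1 − (10/3)^3) / (1 − (10/3)^12) = 19683/1027748683.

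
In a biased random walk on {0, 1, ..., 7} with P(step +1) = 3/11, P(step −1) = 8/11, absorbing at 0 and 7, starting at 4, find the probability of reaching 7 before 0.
P(hit 7 before 0) = (1 − (8/3)^4) / (1 − (8/3)^7) = 21681/418993

Let u_k denote P(reach 7 before 0 | start at k). Boundary: u_0 = 0, u_7 = 1. Recurrence: u_k = 3/11·u_{k+1} + 8/11·u_{k-1} for 1 ≤ k ≤ 6. Try u_k = A + B·r^k with r = q/p = (8/11)/(3/11) = 8/3. Substitution satisfies the recurrence; boundary conditions give:
  u_k = (1 − r^k) / (1 − r^N) = (1 − (8/3)^4) / (1 − (8/3)^7) = 21681/418993.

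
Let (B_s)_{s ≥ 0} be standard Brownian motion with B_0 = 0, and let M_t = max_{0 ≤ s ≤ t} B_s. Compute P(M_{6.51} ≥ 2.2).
P(M_{6.51} ≥ 2.2) = 2·P(B_{6.51} ≥ 2.2) = 2(1 − Φ(2.2/√6.51)) ≈ 0.3886

By the reflection principle for Brownian motion, P(M_t ≥ a) = 2 · P(B_t ≥ a) for a ≥ 0. Since B_t ~ N(0, t), P(B_t ≥ 2.2) = 1 − Φ(2.2/√t) = 1 − Φ(2.2/√6.51) = 1 − Φ(0.8622). So
  P(M_{6.51} ≥ 2.2) = 2(1 − Φ(0.8622)) ≈ 0.3886.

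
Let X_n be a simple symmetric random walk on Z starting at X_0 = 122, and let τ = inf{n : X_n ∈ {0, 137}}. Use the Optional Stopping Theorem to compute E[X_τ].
E[X_τ] = 122

X_n is a martingale and τ is a bounded-mean stopping time (indeed τ is finite a.s. with bounded expectation since the walk is in a bounded region). By the OST, E[X_τ] = E[X_0] = 122. Equivalently: E[X_τ] = 137 · P(hit 137 first) + 0 · P(hit 0 first) = 137 · (122/137) = 122.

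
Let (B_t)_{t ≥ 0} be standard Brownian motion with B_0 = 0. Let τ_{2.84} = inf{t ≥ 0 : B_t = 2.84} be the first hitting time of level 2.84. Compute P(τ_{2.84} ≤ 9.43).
P(τ_{2.84} ≤ 9.43) = 2(1 − Φ(2.84/√9.43)) = 2(1 − Φ(0.9248)) ≈ 0.3551

By the reflection principle for standard BM, P(τ_b ≤ t) = 2 · P(B_t ≥ b). Since B_t ~ N(0, t), P(B_t ≥ 2.84) = 1 − Φ(2.84/√t) = 1 − Φ(2.84/√9.43) = 1 − Φ(0.9248) ≈ 0.17753. Doubling: P(τ_{2.84} ≤ 9.43) ≈ 2 · 0.17753 = 0.35506 ≈ 0.3551.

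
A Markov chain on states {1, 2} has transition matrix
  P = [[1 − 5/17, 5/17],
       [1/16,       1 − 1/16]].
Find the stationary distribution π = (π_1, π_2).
π_1 = 17/97, π_2 = 80/97

Solve πP = π with π_1 + π_2 = 1. From πP = π: π_1 · (1 − 5/17) + π_2 · 1/16 = π_1 ⇒ π_2 · 1/16 = π_1 · 5/17 ⇒ π_2/π_1 = (5/17)/(1/16) = 80/17. Together with π_1 + π_2 = 1:
  π_1 = (1/16)/(5/17 + 1/16) = (1/16)/(97/272) = 17/97,
  π_2 = (5/17)/(5/17 + 1/16) = (5/17)/(97/272) = 80/97.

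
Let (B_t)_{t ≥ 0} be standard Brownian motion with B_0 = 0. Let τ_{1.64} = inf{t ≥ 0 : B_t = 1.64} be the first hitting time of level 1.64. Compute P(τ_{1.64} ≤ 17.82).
P(τ_{1.64} ≤ 17.82) = 2(1 − Φ(1.64/√17.82)) = 2(1 − Φ(0.3885)) ≈ 0.6976

By the reflection principle for standard BM, P(τ_b ≤ t) = 2 · P(B_t ≥ b). Since B_t ~ N(0, t), P(B_t ≥ 1.64) = 1 − Φ(1.64/√t) = 1 − Φ(1.64/√17.82) = 1 − Φ(0.3885) ≈ 0.34882. Doubling: P(τ_{1.64} ≤ 17.82) ≈ 2 · 0.34882 = 0.69764 ≈ 0.6976.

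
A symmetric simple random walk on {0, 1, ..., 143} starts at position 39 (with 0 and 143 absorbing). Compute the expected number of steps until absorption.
E[τ | X_0 = 39] = 4056

Let v_k = E[τ | X_0 = k]. Boundary: v_0 = v_143 = 0. Recurrence: v_k = 1 + (v_{k-1} + v_{k+1})/2 for 1 ≤ k ≤ 142. The particular solution to v_k − (v_{k-1} + v_{k+1})/2 = 1 is v_k = −k^2. Adding homogeneous solution A + B k and matching boundaries gives v_k = k (143 − k). Substituting k = 39: v_39 = 39 · 104 = 4056.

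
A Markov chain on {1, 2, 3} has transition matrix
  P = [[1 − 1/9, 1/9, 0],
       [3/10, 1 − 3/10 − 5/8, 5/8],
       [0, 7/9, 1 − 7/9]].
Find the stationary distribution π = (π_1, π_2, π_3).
π = (756/1261, 280/1261, 225/1261)

This is a birth-death chain on three states, which satisfies detailed balance: π_1 · P_{12} = π_2 · P_{21} and π_2 · P_{23} = π_3 · P_{32}.
From π_1 · 1/9 = π_2 · 3/10: π_2/π_1 = (1/9)/(3/10) = 10/27.
From π_2 · 5/8 = π_3 · 7/9: π_3/π_2 = (5/8)/(7/9) = 45/56.
Take π_1 proportional to 1; then unnormalized π = (1, 10/27, 25/84). Normalize by dividing by the sum 1261/756:
  π = (756/1261, 280/1261, 225/1261).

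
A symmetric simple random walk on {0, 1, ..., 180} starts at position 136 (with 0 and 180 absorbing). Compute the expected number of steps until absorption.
E[τ | X_0 = 136] = 5984

Let v_k = E[τ | X_0 = k]. Boundary: v_0 = v_180 = 0. Recurrence: v_k = 1 + (v_{k-1} + v_{k+1})/2 for 1 ≤ k ≤ 179. The particular solution to v_k − (v_{k-1} + v_{k+1})/2 = 1 is v_k = −k^2. Adding homogeneous solution A + B k and matching boundaries gives v_k = k (180 − k). Substituting k = 136: v_136 = 136 · 44 = 5984.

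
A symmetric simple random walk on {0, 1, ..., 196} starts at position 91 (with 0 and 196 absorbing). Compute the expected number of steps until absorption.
E[τ | X_0 = 91] = 9555

Let v_k = E[τ | X_0 = k]. Boundary: v_0 = v_196 = 0. Recurrence: v_k = 1 + (v_{k-1} + v_{k+1})/2 for 1 ≤ k ≤ 195. The particular solution to v_k − (v_{k-1} + v_{k+1})/2 = 1 is v_k = −k^2. Adding homogeneous solution A + B k and matching boundaries gives v_k = k (196 − k). Substituting k = 91: v_91 = 91 · 105 = 9555.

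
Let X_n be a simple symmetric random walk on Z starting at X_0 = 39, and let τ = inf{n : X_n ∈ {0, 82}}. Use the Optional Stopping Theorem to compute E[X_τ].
E[X_τ] = 39

X_n is a martingale and τ is a bounded-mean stopping time (indeed τ is finite a.s. with bounded expectation since the walk is in a bounded region). By the OST, E[X_τ] = E[X_0] = 39. Equivalently: E[X_τ] = 82 · P(hit 82 first) + 0 · P(hit 0 first) = 82 · (39/82) = 39.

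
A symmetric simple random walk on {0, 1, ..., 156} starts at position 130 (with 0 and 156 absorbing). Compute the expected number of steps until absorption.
E[τ | X_0 = 130] = 3380

Let v_k = E[τ | X_0 = k]. Boundary: v_0 = v_156 = 0. Recurrence: v_k = 1 + (v_{k-1} + v_{k+1})/2 for 1 ≤ k ≤ 155. The particular solution to v_k − (v_{k-1} + v_{k+1})/2 = 1 is v_k = −k^2. Adding homogeneous solution A + B k and matching boundaries gives v_k = k (156 − k). Substituting k = 130: v_130 = 130 · 26 = 3380.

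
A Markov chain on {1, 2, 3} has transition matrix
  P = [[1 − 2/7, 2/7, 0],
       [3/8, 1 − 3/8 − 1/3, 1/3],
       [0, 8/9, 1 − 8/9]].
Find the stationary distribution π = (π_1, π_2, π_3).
π = (21/43, 16/43, 6/43)

This is a birth-death chain on three states, which satisfies detailed balance: π_1 · P_{12} = π_2 · P_{21} and π_2 · P_{23} = π_3 · P_{32}.
From π_1 · 2/7 = π_2 · 3/8: π_2/π_1 = (2/7)/(3/8) = 16/21.
From π_2 · 1/3 = π_3 · 8/9: π_3/π_2 = (1/3)/(8/9) = 3/8.
Take π_1 proportional to 1; then unnormalized π = (1, 16/21, 2/7). Normalize by dividing by the sum 43/21:
  π = (21/43, 16/43, 6/43).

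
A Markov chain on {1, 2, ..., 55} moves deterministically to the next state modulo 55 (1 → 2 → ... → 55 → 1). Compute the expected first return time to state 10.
E[T_10 | X_0 = 10] = 55

The chain cycles deterministically, so starting at state 10 it returns in exactly 55 steps. Equivalently, the stationary distribution is uniform π_j = 1/55 for every state j, so by Kac's formula E[T_10] = 1/π_10 = 55.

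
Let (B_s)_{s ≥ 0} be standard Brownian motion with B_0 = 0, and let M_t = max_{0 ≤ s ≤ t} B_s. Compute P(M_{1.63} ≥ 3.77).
P(M_{1.63} ≥ 3.77) = 2·P(B_{1.63} ≥ 3.77) = 2(1 − Φ(3.77/√1.63)) ≈ 0.0031

By the reflection principle for Brownian motion, P(M_t ≥ a) = 2 · P(B_t ≥ a) for a ≥ 0. Since B_t ~ N(0, t), P(B_t ≥ 3.77) = 1 − Φ(3.77/√t) = 1 − Φ(3.77/√1.63) = 1 − Φ(2.9529). So
  P(M_{1.63} ≥ 3.77) = 2(1 − Φ(2.9529)) ≈ 0.0031.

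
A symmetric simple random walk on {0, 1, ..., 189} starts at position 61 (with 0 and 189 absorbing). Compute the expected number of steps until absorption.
E[τ | X_0 = 61] = 7808

Let v_k = E[τ | X_0 = k]. Boundary: v_0 = v_189 = 0. Recurrence: v_k = 1 + (v_{k-1} + v_{k+1})/2 for 1 ≤ k ≤ 188. The particular solution to v_k − (v_{k-1} + v_{k+1})/2 = 1 is v_k = −k^2. Adding homogeneous solution A + B k and matching boundaries gives v_k = k (189 − k). Substituting k = 61: v_61 = 61 · 128 = 7808.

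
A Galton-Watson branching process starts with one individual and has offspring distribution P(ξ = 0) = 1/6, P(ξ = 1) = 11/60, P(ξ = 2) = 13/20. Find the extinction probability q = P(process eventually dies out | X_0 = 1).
q = 10/39

The pgf is f(s) = 1/6 + 11/60·s + 13/20·s². The extinction probability q is the smallest fixed point of f in [0, 1]. Setting s = f(s):
  13/20·s² + (11/60 − 1)·s + 1/6 = 0
  13/20·s² − (1/6 + 13/20)·s + 1/6 = 0
which factors as (s − 1)·(13/20·s − 1/6) = 0, giving roots s = 1 and s = (1/6)/(13/20) = 10/39.
Mean offspring μ = 11/60 + 2·13/20 = 89/60 > 1 (supercritical), so q < 1. The extinction probability is the smaller root: q = (1/6)/(13/20) = 10/39.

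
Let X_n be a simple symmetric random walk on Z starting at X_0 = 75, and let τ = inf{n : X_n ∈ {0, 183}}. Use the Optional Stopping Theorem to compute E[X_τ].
E[X_τ] = 75

X_n is a martingale and τ is a bounded-mean stopping time (indeed τ is finite a.s. with bounded expectation since the walk is in a bounded region). By the OST, E[X_τ] = E[X_0] = 75. Equivalently: E[X_τ] = 183 · P(hit 183 first) + 0 · P(hit 0 first) = 183 · (75/183) = 75.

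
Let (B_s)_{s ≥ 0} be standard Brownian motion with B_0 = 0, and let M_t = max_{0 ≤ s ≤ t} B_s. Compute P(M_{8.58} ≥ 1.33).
P(M_{8.58} ≥ 1.33) = 2·P(B_{8.58} ≥ 1.33) = 2(1 − Φ(1.33/√8.58)) ≈ 0.6498

By the reflection principle for Brownian motion, P(M_t ≥ a) = 2 · P(B_t ≥ a) for a ≥ 0. Since B_t ~ N(0, t), P(B_t ≥ 1.33) = 1 − Φ(1.33/√t) = 1 − Φ(1.33/√8.58) = 1 − Φ(0.4541). So
  P(M_{8.58} ≥ 1.33) = 2(1 − Φ(0.4541)) ≈ 0.6498.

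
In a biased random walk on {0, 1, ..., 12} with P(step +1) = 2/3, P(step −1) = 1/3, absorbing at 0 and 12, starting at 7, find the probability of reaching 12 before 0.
P(hit 12 before 0) = (1 − (1/2)^7) / (1 − (1/2)^12) = 4064/4095

Let u_k denote P(reach 12 before 0 | start at k). Boundary: u_0 = 0, u_12 = 1. Recurrence: u_k = 2/3·u_{k+1} + 1/3·u_{k-1} for 1 ≤ k ≤ 11. Try u_k = A + B·r^k with r = q/p = (1/3)/(2/3) = 1/2. Substitution satisfies the recurrence; boundary conditions give:
  u_k = (1 − r^k) / (1 − r^N) = (1 − (1/2)^7) / (1 − (1/2)^12) = 4064/4095.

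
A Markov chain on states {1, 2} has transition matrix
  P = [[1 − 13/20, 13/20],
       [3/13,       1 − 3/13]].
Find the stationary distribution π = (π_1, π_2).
π_1 = 60/229, π_2 = 169/229

Solve πP = π with π_1 + π_2 = 1. From πP = π: π_1 · (1 − 13/20) + π_2 · 3/13 = π_1 ⇒ π_2 · 3/13 = π_1 · 13/20 ⇒ π_2/π_1 = (13/20)/(3/13) = 169/60. Together with π_1 + π_2 = 1:
  π_1 = (3/13)/(13/20 + 3/13) = (3/13)/(229/260) = 60/229,
  π_2 = (13/20)/(13/20 + 3/13) = (13/20)/(229/260) = 169/229.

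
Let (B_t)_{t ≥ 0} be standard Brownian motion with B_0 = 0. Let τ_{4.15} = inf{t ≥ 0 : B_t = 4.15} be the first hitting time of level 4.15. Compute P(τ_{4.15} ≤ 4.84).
P(τ_{4.15} ≤ 4.84) = 2(1 − Φ(4.15/√4.84)) = 2(1 − Φ(1.8864)) ≈ 0.0592

By the reflection principle for standard BM, P(τ_b ≤ t) = 2 · P(B_t ≥ b). Since B_t ~ N(0, t), P(B_t ≥ 4.15) = 1 − Φ(4.15/√t) = 1 − Φ(4.15/√4.84) = 1 − Φ(1.8864) ≈ 0.02962. Doubling: P(τ_{4.15} ≤ 4.84) ≈ 2 · 0.02962 = 0.05924 ≈ 0.0592.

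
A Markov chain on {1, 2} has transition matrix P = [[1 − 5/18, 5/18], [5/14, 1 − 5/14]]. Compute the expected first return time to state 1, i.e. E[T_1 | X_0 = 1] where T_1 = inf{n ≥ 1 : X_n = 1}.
E[T_1 | X_0 = 1] = 1/π_1 = 16/9

For an irreducible recurrent Markov chain with stationary distribution π, E[T_i | X_0 = i] = 1/π_i (Kac's formula). Here π_1 = (5/14)/(5/18 + 5/14) = (5/14)/(40/63) = 9/16, so E[T_1 | X_0 = 1] = 1/π_1 = (5/18 + 5/14)/(5/14) = (40/63)/(5/14) = 16/9.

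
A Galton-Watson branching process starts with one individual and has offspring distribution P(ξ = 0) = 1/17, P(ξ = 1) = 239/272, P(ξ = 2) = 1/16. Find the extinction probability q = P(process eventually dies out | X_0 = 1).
q = 16/17

The pgf is f(s) = 1/17 + 239/272·s + 1/16·s². The extinction probability q is the smallest fixed point of f in [0, 1]. Setting s = f(s):
  1/16·s² + (239/272 − 1)·s + 1/17 = 0
  1/16·s² − (1/17 + 1/16)·s + 1/17 = 0
which factors as (s − 1)·(1/16·s − 1/17) = 0, giving roots s = 1 and s = (1/17)/(1/16) = 16/17.
Mean offspring μ = 239/272 + 2·1/16 = 273/272 > 1 (supercritical), so q < 1. The extinction probability is the smaller root: q = (1/17)/(1/16) = 16/17.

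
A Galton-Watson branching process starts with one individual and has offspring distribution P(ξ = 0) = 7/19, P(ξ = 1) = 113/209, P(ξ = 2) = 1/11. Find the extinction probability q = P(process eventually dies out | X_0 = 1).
q = 1

Mean offspring μ = 0·7/19 + 1·113/209 + 2·1/11 = 151/209 ≤ 1. For μ ≤ 1 with offspring not concentrated at 1, the Galton-Watson process goes extinct almost surely, so q = 1.
(Algebraic check: The pgf is f(s) = 7/19 + 113/209·s + 1/11·s². The extinction probability q is the smallest fixed point of f in [0, 1]. Setting s = f(s):
  1/11·s² + (113/209 − 1)·s + 7/19 = 0
  1/11·s² − (7/19 + 1/11)·s + 7/19 = 0
which factors as (s − 1)·(1/11·s − 7/19) = 0, giving roots s = 1 and s = (7/19)/(1/11) = 77/19. Since 77/19 ≥ 1, the smallest root in [0, 1] is s = 1.)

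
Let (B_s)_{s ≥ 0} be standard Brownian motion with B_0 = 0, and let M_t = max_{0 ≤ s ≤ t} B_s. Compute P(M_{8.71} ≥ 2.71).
P(M_{8.71} ≥ 2.71) = 2·P(B_{8.71} ≥ 2.71) = 2(1 − Φ(2.71/√8.71)) ≈ 0.3585

By the reflection principle for Brownian motion, P(M_t ≥ a) = 2 · P(B_t ≥ a) for a ≥ 0. Since B_t ~ N(0, t), P(B_t ≥ 2.71) = 1 − Φ(2.71/√t) = 1 − Φ(2.71/√8.71) = 1 − Φ(0.9182). So
  P(M_{8.71} ≥ 2.71) = 2(1 − Φ(0.9182)) ≈ 0.3585.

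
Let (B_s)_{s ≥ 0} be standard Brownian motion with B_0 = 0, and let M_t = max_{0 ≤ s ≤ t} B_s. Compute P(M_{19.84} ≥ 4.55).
P(M_{19.84} ≥ 4.55) = 2·P(B_{19.84} ≥ 4.55) = 2(1 − Φ(4.55/√19.84)) ≈ 0.3070

By the reflection principle for Brownian motion, P(M_t ≥ a) = 2 · P(B_t ≥ a) for a ≥ 0. Since B_t ~ N(0, t), P(B_t ≥ 4.55) = 1 − Φ(4.55/√t) = 1 − Φ(4.55/√19.84) = 1 − Φ(1.0215). So
  P(M_{19.84} ≥ 4.55) = 2(1 − Φ(1.0215)) ≈ 0.3070.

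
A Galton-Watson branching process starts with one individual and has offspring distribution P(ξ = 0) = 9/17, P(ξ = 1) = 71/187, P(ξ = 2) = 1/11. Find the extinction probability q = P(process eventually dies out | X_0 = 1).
q = 1

Mean offspring μ = 0·9/17 + 1·71/187 + 2·1/11 = 105/187 ≤ 1. For μ ≤ 1 with offspring not concentrated at 1, the Galton-Watson process goes extinct almost surely, so q = 1.
(Algebraic check: The pgf is f(s) = 9/17 + 71/187·s + 1/11·s². The extinction probability q is the smallest fixed point of f in [0, 1]. Setting s = f(s):
  1/11·s² + (71/187 − 1)·s + 9/17 = 0
  1/11·s² − (9/17 + 1/11)·s + 9/17 = 0
which factors as (s − 1)·(1/11·s − 9/17) = 0, giving roots s = 1 and s = (9/17)/(1/11) = 99/17. Since 99/17 ≥ 1, the smallest root in [0, 1] is s = 1.)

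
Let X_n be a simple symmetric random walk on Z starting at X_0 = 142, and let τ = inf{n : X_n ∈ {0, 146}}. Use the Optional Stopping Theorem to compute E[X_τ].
E[X_τ] = 142

X_n is a martingale and τ is a bounded-mean stopping time (indeed τ is finite a.s. with bounded expectation since the walk is in a bounded region). By the OST, E[X_τ] = E[X_0] = 142. Equivalently: E[X_τ] = 146 · P(hit 146 first) + 0 · P(hit 0 first) = 146 · (142/146) = 142.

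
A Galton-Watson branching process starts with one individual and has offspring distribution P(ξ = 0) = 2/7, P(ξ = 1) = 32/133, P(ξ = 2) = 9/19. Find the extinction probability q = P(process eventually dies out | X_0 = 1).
q = 38/63

The pgf is f(s) = 2/7 + 32/133·s + 9/19·s². The extinction probability q is the smallest fixed point of f in [0, 1]. Setting s = f(s):
  9/19·s² + (32/133 − 1)·s + 2/7 = 0
  9/19·s² − (2/7 + 9/19)·s + 2/7 = 0
which factors as (s − 1)·(9/19·s − 2/7) = 0, giving roots s = 1 and s = (2/7)/(9/19) = 38/63.
Mean offspring μ = 32/133 + 2·9/19 = 158/133 > 1 (supercritical), so q < 1. The extinction probability is the smaller root: q = (2/7)/(9/19) = 38/63.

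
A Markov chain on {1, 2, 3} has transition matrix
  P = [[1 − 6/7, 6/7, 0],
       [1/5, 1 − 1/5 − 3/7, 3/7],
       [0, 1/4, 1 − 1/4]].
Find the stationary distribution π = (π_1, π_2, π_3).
π = (49/619, 210/619, 360/619)

This is a birth-death chain on three states, which satisfies detailed balance: π_1 · P_{12} = π_2 · P_{21} and π_2 · P_{23} = π_3 · P_{32}.
From π_1 · 6/7 = π_2 · 1/5: π_2/π_1 = (6/7)/(1/5) = 30/7.
From π_2 · 3/7 = π_3 · 1/4: π_3/π_2 = (3/7)/(1/4) = 12/7.
Take π_1 proportional to 1; then unnormalized π = (1, 30/7, 360/49). Normalize by dividing by the sum 619/49:
  π = (49/619, 210/619, 360/619).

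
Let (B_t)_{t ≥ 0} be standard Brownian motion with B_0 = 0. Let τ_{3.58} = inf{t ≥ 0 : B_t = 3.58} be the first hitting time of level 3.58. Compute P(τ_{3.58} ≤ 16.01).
P(τ_{3.58} ≤ 16.01) = 2(1 − Φ(3.58/√16.01)) = 2(1 − Φ(0.8947)) ≈ 0.3709

By the reflection principle for standard BM, P(τ_b ≤ t) = 2 · P(B_t ≥ b). Since B_t ~ N(0, t), P(B_t ≥ 3.58) = 1 − Φ(3.58/√t) = 1 − Φ(3.58/√16.01) = 1 − Φ(0.8947) ≈ 0.18547. Doubling: P(τ_{3.58} ≤ 16.01) ≈ 2 · 0.18547 = 0.37094 ≈ 0.3709.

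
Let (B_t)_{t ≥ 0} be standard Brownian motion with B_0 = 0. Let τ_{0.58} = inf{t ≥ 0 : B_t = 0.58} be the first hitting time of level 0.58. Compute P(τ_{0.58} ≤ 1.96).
P(τ_{0.58} ≤ 1.96) = 2(1 − Φ(0.58/√1.96)) = 2(1 − Φ(0.4143)) ≈ 0.6787

By the reflection principle for standard BM, P(τ_b ≤ t) = 2 · P(B_t ≥ b). Since B_t ~ N(0, t), P(B_t ≥ 0.58) = 1 − Φ(0.58/√t) = 1 − Φ(0.58/√1.96) = 1 − Φ(0.4143) ≈ 0.33933. Doubling: P(τ_{0.58} ≤ 1.96) ≈ 2 · 0.33933 = 0.67866 ≈ 0.6787.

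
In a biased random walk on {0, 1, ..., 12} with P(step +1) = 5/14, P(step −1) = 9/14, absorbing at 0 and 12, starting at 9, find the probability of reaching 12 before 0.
P(hit 12 before 0) = (1 − (9/5)^9) / (1 − (9/5)^12) = 79773875/467194364

Let u_k denote P(reach 12 before 0 | start at k). Boundary: u_0 = 0, u_12 = 1. Recurrence: u_k = 5/14·u_{k+1} + 9/14·u_{k-1} for 1 ≤ k ≤ 11. Try u_k = A + B·r^k with r = q/p = (9/14)/(5/14) = 9/5. Substitution satisfies the recurrence; boundary conditions give:
  u_k = (1 − r^k) / (1 − r^N) = (1 − (9/5)^9) / (1 − (9/5)^12) = 79773875/467194364.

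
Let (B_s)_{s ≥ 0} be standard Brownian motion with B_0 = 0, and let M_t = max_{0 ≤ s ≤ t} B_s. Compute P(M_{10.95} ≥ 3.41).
P(M_{10.95} ≥ 3.41) = 2·P(B_{10.95} ≥ 3.41) = 2(1 − Φ(3.41/√10.95)) ≈ 0.3028

By the reflection principle for Brownian motion, P(M_t ≥ a) = 2 · P(B_t ≥ a) for a ≥ 0. Since B_t ~ N(0, t), P(B_t ≥ 3.41) = 1 − Φ(3.41/√t) = 1 − Φ(3.41/√10.95) = 1 − Φ(1.0305). So
  P(M_{10.95} ≥ 3.41) = 2(1 − Φ(1.0305)) ≈ 0.3028.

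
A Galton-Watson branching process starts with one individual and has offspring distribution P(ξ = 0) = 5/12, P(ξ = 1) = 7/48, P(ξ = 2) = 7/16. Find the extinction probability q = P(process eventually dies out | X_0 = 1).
q = 20/21

The pgf is f(s) = 5/12 + 7/48·s + 7/16·s². The extinction probability q is the smallest fixed point of f in [0, 1]. Setting s = f(s):
  7/16·s² + (7/48 − 1)·s + 5/12 = 0
  7/16·s² − (5/12 + 7/16)·s + 5/12 = 0
which factors as (s − 1)·(7/16·s − 5/12) = 0, giving roots s = 1 and s = (5/12)/(7/16) = 20/21.
Mean offspring μ = 7/48 + 2·7/16 = 49/48 > 1 (supercritical), so q < 1. The extinction probability is the smaller root: q = (5/12)/(7/16) = 20/21.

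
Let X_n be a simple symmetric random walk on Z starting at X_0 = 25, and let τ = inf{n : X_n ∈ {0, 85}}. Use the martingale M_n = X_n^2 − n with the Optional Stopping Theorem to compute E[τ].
E[τ] = 1500

M_n = X_n^2 − n is a martingale (since E[X_{n+1}^2 | F_n] = X_n^2 + 1). By OST (τ has finite mean in a bounded region), E[M_τ] = E[M_0] = X_0^2 − 0 = 25^2 = 625. Also E[M_τ] = E[X_τ^2] − E[τ]. The walk exits at 0 or 85, with P(hit 85 first) = 25/85, so E[X_τ^2] = 85^2 · 25/85 + 0 = 2125. Thus E[τ] = E[X_τ^2] − E[M_τ] = 2125 − 625 = 1500 = 25(85 − 25) = 1500.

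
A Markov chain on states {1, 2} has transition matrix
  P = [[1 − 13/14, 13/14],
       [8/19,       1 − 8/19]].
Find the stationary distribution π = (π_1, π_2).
π_1 = 112/359, π_2 = 247/359

Solve πP = π with π_1 + π_2 = 1. From πP = π: π_1 · (1 − 13/14) + π_2 · 8/19 = π_1 ⇒ π_2 · 8/19 = π_1 · 13/14 ⇒ π_2/π_1 = (13/14)/(8/19) = 247/112. Together with π_1 + π_2 = 1:
  π_1 = (8/19)/(13/14 + 8/19) = (8/19)/(359/266) = 112/359,
  π_2 = (13/14)/(13/14 + 8/19) = (13/14)/(359/266) = 247/359.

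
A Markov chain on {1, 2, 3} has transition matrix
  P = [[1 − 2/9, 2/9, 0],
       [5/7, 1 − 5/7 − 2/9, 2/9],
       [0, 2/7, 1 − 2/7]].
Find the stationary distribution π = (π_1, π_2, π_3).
π = (405/629, 126/629, 98/629)

This is a birth-death chain on three states, which satisfies detailed balance: π_1 · P_{12} = π_2 · P_{21} and π_2 · P_{23} = π_3 · P_{32}.
From π_1 · 2/9 = π_2 · 5/7: π_2/π_1 = (2/9)/(5/7) = 14/45.
From π_2 · 2/9 = π_3 · 2/7: π_3/π_2 = (2/9)/(2/7) = 7/9.
Take π_1 proportional to 1; then unnormalized π = (1, 14/45, 98/405). Normalize by dividing by the sum 629/405:
  π = (405/629, 126/629, 98/629).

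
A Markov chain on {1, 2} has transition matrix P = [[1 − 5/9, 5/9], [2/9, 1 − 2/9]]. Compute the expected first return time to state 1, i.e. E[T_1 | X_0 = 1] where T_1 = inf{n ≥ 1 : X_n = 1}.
E[T_1 | X_0 = 1] = 1/π_1 = 7/2

For an irreducible recurrent Markov chain with stationary distribution π, E[T_i | X_0 = i] = 1/π_i (Kac's formula). Here π_1 = (2/9)/(5/9 + 2/9) = (2/9)/(7/9) = 2/7, so E[T_1 | X_0 = 1] = 1/π_1 = (5/9 + 2/9)/(2/9) = (7/9)/(2/9) = 7/2.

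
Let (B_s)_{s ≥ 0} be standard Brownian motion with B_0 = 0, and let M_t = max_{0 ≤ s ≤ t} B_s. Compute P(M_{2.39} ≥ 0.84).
P(M_{2.39} ≥ 0.84) = 2·P(B_{2.39} ≥ 0.84) = 2(1 − Φ(0.84/√2.39)) ≈ 0.5869

By the reflection principle for Brownian motion, P(M_t ≥ a) = 2 · P(B_t ≥ a) for a ≥ 0. Since B_t ~ N(0, t), P(B_t ≥ 0.84) = 1 − Φ(0.84/√t) = 1 − Φ(0.84/√2.39) = 1 − Φ(0.5434). So
  P(M_{2.39} ≥ 0.84) = 2(1 − Φ(0.5434)) ≈ 0.5869.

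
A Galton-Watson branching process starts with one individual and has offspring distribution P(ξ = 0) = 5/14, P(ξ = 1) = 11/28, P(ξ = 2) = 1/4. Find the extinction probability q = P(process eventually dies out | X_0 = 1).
q = 1

Mean offspring μ = 0·5/14 + 1·11/28 + 2·1/4 = 25/28 ≤ 1. For μ ≤ 1 with offspring not concentrated at 1, the Galton-Watson process goes extinct almost surely, so q = 1.
(Algebraic check: The pgf is f(s) = 5/14 + 11/28·s + 1/4·s². The extinction probability q is the smallest fixed point of f in [0, 1]. Setting s = f(s):
  1/4·s² + (11/28 − 1)·s + 5/14 = 0
  1/4·s² − (5/14 + 1/4)·s + 5/14 = 0
which factors as (s − 1)·(1/4·s − 5/14) = 0, giving roots s = 1 and s = (5/14)/(1/4) = 10/7. Since 10/7 ≥ 1, the smallest root in [0, 1] is s = 1.)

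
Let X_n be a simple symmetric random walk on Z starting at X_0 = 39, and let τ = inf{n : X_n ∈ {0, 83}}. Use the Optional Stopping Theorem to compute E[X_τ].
E[X_τ] = 39

X_n is a martingale and τ is a bounded-mean stopping time (indeed τ is finite a.s. with bounded expectation since the walk is in a bounded region). By the OST, E[X_τ] = E[X_0] = 39. Equivalently: E[X_τ] = 83 · P(hit 83 first) + 0 · P(hit 0 first) = 83 · (39/83) = 39.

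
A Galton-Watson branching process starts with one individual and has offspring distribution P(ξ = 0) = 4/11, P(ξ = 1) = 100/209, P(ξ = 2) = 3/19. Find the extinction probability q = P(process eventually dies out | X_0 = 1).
q = 1

Mean offspring μ = 0·4/11 + 1·100/209 + 2·3/19 = 166/209 ≤ 1. For μ ≤ 1 with offspring not concentrated at 1, the Galton-Watson process goes extinct almost surely, so q = 1.
(Algebraic check: The pgf is f(s) = 4/11 + 100/209·s + 3/19·s². The extinction probability q is the smallest fixed point of f in [0, 1]. Setting s = f(s):
  3/19·s² + (100/209 − 1)·s + 4/11 = 0
  3/19·s² − (4/11 + 3/19)·s + 4/11 = 0
which factors as (s − 1)·(3/19·s − 4/11) = 0, giving roots s = 1 and s = (4/11)/(3/19) = 76/33. Since 76/33 ≥ 1, the smallest root in [0, 1] is s = 1.)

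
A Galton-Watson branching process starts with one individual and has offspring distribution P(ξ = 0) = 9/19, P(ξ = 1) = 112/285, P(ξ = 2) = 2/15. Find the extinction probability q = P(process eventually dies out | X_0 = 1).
q = 1

Mean offspring μ = 0·9/19 + 1·112/285 + 2·2/15 = 188/285 ≤ 1. For μ ≤ 1 with offspring not concentrated at 1, the Galton-Watson process goes extinct almost surely, so q = 1.
(Algebraic check: The pgf is f(s) = 9/19 + 112/285·s + 2/15·s². The extinction probability q is the smallest fixed point of f in [0, 1]. Setting s = f(s):
  2/15·s² + (112/285 − 1)·s + 9/19 = 0
  2/15·s² − (9/19 + 2/15)·s + 9/19 = 0
which factors as (s − 1)·(2/15·s − 9/19) = 0, giving roots s = 1 and s = (9/19)/(2/15) = 135/38. Since 135/38 ≥ 1, the smallest root in [0, 1] is s = 1.)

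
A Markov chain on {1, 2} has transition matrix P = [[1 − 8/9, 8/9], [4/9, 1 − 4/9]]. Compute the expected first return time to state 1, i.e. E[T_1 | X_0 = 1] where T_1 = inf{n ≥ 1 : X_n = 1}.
E[T_1 | X_0 = 1] = 1/π_1 = 3

For an irreducible recurrent Markov chain with stationary distribution π, E[T_i | X_0 = i] = 1/π_i (Kac's formula). Here π_1 = (4/9)/(8/9 + 4/9) = (4/9)/(4/3) = 1/3, so E[T_1 | X_0 = 1] = 1/π_1 = (8/9 + 4/9)/(4/9) = (4/3)/(4/9) = 3.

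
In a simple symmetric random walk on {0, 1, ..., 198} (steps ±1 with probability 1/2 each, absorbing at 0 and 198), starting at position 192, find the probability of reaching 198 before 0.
P(hit 198 before 0) = 192/198 = 32/33

Let u_k = P(hit 198 before 0 | start at k). Then u_0 = 0, u_198 = 1, and u_k = u_{k-1}/2 + u_{k+1}/2 for 1 ≤ k ≤ 197. This harmonic recurrence is solved by u_k = k/198, giving u_192 = 192/198 = 32/33.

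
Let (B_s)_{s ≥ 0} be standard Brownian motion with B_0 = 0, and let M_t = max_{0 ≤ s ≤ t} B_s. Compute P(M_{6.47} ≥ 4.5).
P(M_{6.47} ≥ 4.5) = 2·P(B_{6.47} ≥ 4.5) = 2(1 − Φ(4.5/√6.47)) ≈ 0.0769

By the reflection principle for Brownian motion, P(M_t ≥ a) = 2 · P(B_t ≥ a) for a ≥ 0. Since B_t ~ N(0, t), P(B_t ≥ 4.5) = 1 − Φ(4.5/√t) = 1 − Φ(4.5/√6.47) = 1 − Φ(1.7691). So
  P(M_{6.47} ≥ 4.5) = 2(1 − Φ(1.7691)) ≈ 0.0769.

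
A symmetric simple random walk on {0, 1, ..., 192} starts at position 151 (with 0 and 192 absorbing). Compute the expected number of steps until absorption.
E[τ | X_0 = 151] = 6191

Let v_k = E[τ | X_0 = k]. Boundary: v_0 = v_192 = 0. Recurrence: v_k = 1 + (v_{k-1} + v_{k+1})/2 for 1 ≤ k ≤ 191. The particular solution to v_k − (v_{k-1} + v_{k+1})/2 = 1 is v_k = −k^2. Adding homogeneous solution A + B k and matching boundaries gives v_k = k (192 − k). Substituting k = 151: v_151 = 151 · 41 = 6191.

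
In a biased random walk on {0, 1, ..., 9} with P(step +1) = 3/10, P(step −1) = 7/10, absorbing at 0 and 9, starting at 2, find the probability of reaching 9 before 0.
P(hit 9 before 0) = (1 − (7/3)^2) / (1 − (7/3)^9) = 21870/10083481

Let u_k denote P(reach 9 before 0 | start at k). Boundary: u_0 = 0, u_9 = 1. Recurrence: u_k = 3/10·u_{k+1} + 7/10·u_{k-1} for 1 ≤ k ≤ 8. Try u_k = A + B·r^k with r = q/p = (7/10)/(3/10) = 7/3. Substitution satisfies the recurrence; boundary conditions give:
  u_k = (1 − r^k) / (1 − r^N) = (1 − (7/3)^2) / (1 − (7/3)^9) = 21870/10083481.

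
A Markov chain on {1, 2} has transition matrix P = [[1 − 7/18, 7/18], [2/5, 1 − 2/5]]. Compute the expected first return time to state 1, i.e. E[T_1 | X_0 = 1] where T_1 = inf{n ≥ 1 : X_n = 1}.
E[T_1 | X_0 = 1] = 1/π_1 = 71/36

For an irreducible recurrent Markov chain with stationary distribution π, E[T_i | X_0 = i] = 1/π_i (Kac's formula). Here π_1 = (2/5)/(7/18 + 2/5) = (2/5)/(71/90) = 36/71, so E[T_1 | X_0 = 1] = 1/π_1 = (7/18 + 2/5)/(2/5) = (71/90)/(2/5) = 71/36.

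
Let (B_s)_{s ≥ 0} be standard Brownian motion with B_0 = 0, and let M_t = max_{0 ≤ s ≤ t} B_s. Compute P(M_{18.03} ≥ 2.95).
P(M_{18.03} ≥ 2.95) = 2·P(B_{18.03} ≥ 2.95) = 2(1 − Φ(2.95/√18.03)) ≈ 0.4872

By the reflection principle for Brownian motion, P(M_t ≥ a) = 2 · P(B_t ≥ a) for a ≥ 0. Since B_t ~ N(0, t), P(B_t ≥ 2.95) = 1 − Φ(2.95/√t) = 1 − Φ(2.95/√18.03) = 1 − Φ(0.6947). So
  P(M_{18.03} ≥ 2.95) = 2(1 − Φ(0.6947)) ≈ 0.4872.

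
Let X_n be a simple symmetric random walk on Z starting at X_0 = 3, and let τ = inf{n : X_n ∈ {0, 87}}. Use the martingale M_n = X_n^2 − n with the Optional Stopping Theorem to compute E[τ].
E[τ] = 252

M_n = X_n^2 − n is a martingale (since E[X_{n+1}^2 | F_n] = X_n^2 + 1). By OST (τ has finite mean in a bounded region), E[M_τ] = E[M_0] = X_0^2 − 0 = 3^2 = 9. Also E[M_τ] = E[X_τ^2] − E[τ]. The walk exits at 0 or 87, with P(hit 87 first) = 3/87, so E[X_τ^2] = 87^2 · 3/87 + 0 = 261. Thus E[τ] = E[X_τ^2] − E[M_τ] = 261 − 9 = 252 = 3(87 − 3) = 252.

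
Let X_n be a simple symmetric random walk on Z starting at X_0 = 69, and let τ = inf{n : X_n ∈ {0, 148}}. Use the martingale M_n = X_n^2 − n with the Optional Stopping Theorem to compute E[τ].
E[τ] = 5451

M_n = X_n^2 − n is a martingale (since E[X_{n+1}^2 | F_n] = X_n^2 + 1). By OST (τ has finite mean in a bounded region), E[M_τ] = E[M_0] = X_0^2 − 0 = 69^2 = 4761. Also E[M_τ] = E[X_τ^2] − E[τ]. The walk exits at 0 or 148, with P(hit 148 first) = 69/148, so E[X_τ^2] = 148^2 · 69/148 + 0 = 10212. Thus E[τ] = E[X_τ^2] − E[M_τ] = 10212 − 4761 = 5451 = 69(148 − 69) = 5451.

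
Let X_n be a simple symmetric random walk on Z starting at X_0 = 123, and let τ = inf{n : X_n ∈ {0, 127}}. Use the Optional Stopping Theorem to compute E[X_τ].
E[X_τ] = 123

X_n is a martingale and τ is a bounded-mean stopping time (indeed τ is finite a.s. with bounded expectation since the walk is in a bounded region). By the OST, E[X_τ] = E[X_0] = 123. Equivalently: E[X_τ] = 127 · P(hit 127 first) + 0 · P(hit 0 first) = 127 · (123/127) = 123.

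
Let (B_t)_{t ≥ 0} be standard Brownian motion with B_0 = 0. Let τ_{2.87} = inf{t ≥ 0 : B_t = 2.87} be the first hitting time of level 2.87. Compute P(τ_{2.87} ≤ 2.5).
P(τ_{2.87} ≤ 2.5) = 2(1 − Φ(2.87/√2.5)) = 2(1 − Φ(1.8151)) ≈ 0.0695

By the reflection principle for standard BM, P(τ_b ≤ t) = 2 · P(B_t ≥ b). Since B_t ~ N(0, t), P(B_t ≥ 2.87) = 1 − Φ(2.87/√t) = 1 − Φ(2.87/√2.5) = 1 − Φ(1.8151) ≈ 0.03475. Doubling: P(τ_{2.87} ≤ 2.5) ≈ 2 · 0.03475 = 0.06950 ≈ 0.0695.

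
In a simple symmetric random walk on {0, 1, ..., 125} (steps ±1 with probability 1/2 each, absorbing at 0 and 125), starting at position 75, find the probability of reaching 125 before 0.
P(hit 125 before 0) = 75/125 = 3/5

Let u_k = P(hit 125 before 0 | start at k). Then u_0 = 0, u_125 = 1, and u_k = u_{k-1}/2 + u_{k+1}/2 for 1 ≤ k ≤ 124. This harmonic recurrence is solved by u_k = k/125, giving u_75 = 75/125 = 3/5.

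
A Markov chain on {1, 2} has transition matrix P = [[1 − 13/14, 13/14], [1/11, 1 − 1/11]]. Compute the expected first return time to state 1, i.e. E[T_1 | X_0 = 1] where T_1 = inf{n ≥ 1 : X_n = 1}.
E[T_1 | X_0 = 1] = 1/π_1 = 157/14

For an irreducible recurrent Markov chain with stationary distribution π, E[T_i | X_0 = i] = 1/π_i (Kac's formula). Here π_1 = (1/11)/(13/14 + 1/11) = (1/11)/(157/154) = 14/157, so E[T_1 | X_0 = 1] = 1/π_1 = (13/14 + 1/11)/(1/11) = (157/154)/(1/11) = 157/14.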